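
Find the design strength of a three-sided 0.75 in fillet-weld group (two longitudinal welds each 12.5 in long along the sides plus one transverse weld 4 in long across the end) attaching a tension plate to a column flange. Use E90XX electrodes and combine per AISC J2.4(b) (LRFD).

φR_n ≈ 623 kip

E90XX → F_EXX = 90 ksi.
t_e = 0.707 × 0.75 = 0.5302 in.
R_nwl = 0.6 × 90 × 0.5302 × 25 = 715.8 kip (longitudinal, 2 welds).
R_nwt = 0.6 × 90 × 0.5302 × 4 = 114.5 kip (transverse, base value).
(i) R_nwl + R_nwt = 830.4 kip; (ii) 0.85 R_nwl + 1.5 R_nwt = 780.3 kip.
R_n = max = 830.4 kip [governs: (i)]; φR_n = 622.8 kip.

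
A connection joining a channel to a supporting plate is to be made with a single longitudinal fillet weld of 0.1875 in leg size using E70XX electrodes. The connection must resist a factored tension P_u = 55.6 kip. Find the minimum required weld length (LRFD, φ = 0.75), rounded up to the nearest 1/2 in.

E70XX → F_EXX = 70 ksi.
Throat t_e = 0.707 × 0.1875 = 0.1326 in.
φr_n = 0.75 × 0.6 × 70 × 0.1326 = 4.176 kip/in.
L_req = P_u / φr_n = 55.6 / 4.176 = 13.32 in total.
Round up → use L = 13.5 in.

L = 13.5 in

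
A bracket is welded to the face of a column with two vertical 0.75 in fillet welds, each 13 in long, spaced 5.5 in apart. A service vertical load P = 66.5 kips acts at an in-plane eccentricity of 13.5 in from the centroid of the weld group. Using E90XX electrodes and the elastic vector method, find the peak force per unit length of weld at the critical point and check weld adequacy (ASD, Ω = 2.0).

E90XX → F_EXX = 90 ksi.
Total weld length L_w = 26 in. Treat welds as unit-width lines.
Polar moment about centroid: J = 2[d³/12 + d(b/2)²] = 2[13³/12 + 13×2.75²] = 562.8 in³.
Direct shear f_v = P/L_w = 66.5 / 26 = 2.558 kip/in (vertical).
Torsion M = P·e = 66.5 × 13.5 = 897.75 kip·in.
Critical point at (x, y) = (2.75, 6.5) from centroid. f_tx = M·y/J = 10.37 kip/in; f_ty = M·x/J = 4.387 kip/in.
Resultant f_max = √[f_tx² + (f_v + f_ty)²] = √[10.37² + (2.558 + 4.387)²] = 12.48 kip/in.
Capacity per unit length: r_n/Ω = (1/2.0) × 0.6 × 90 × (0.707 × 0.75) = 14.32 kip/in.
12.48 ≤ 14.32 → adequate.

f_max ≈ 12.5 kip/in; adequate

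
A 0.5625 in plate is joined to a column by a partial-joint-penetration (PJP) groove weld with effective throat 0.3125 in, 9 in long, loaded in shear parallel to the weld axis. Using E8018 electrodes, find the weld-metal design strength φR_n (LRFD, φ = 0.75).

φR_n ≈ 101 kip

E80XX → F_EXX = 80 ksi.
Effective throat (given) t_e = 0.3125 in.
A_we = 0.3125 × 9 = 2.812 in².
F_nw = 0.6 F_EXX = 48 ksi.
φR_n = 0.75 × 48 × 2.812 = 101.2 kip.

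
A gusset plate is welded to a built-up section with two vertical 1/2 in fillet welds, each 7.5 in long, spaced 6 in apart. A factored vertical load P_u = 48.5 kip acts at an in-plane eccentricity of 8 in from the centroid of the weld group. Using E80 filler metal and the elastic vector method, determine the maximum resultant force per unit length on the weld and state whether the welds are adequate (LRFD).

E80XX → F_EXX = 80 ksi.
Total weld length L_w = 15 in. Treat welds as unit-width lines.
Polar moment about centroid: J = 2[d³/12 + d(b/2)²] = 2[7.5³/12 + 7.5×3²] = 205.3 in³.
Direct shear f_v = P/L_w = 48.5 / 15 = 3.233 kip/in (vertical).
Torsion M = P·e = 48.5 × 8 = 388 kip·in.
Critical point at (x, y) = (3, 3.75) from centroid. f_tx = M·y/J = 7.087 kip/in; f_ty = M·x/J = 5.669 kip/in.
Resultant f_max = √[f_tx² + (f_v + f_ty)²] = √[7.087² + (3.233 + 5.669)²] = 11.38 kip/in.
Capacity per unit length: φr_n = 0.75 × 0.6 × 80 × (0.707 × 0.5) = 12.73 kip/in.
11.38 ≤ 12.73 → adequate.

f_max ≈ 11.4 kip/in; adequate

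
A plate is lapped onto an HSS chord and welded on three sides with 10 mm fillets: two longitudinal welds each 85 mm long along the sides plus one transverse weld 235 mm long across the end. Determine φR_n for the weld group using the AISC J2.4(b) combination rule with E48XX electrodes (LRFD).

E48XX → F_EXX = 480 MPa.
t_e = 0.707 × 10 = 7.07 mm.
R_nwl = 0.6 × 480 × 7.07 × 170 × 10⁻³ = 346.1 kN (longitudinal, 2 welds).
R_nwt = 0.6 × 480 × 7.07 × 235 × 10⁻³ = 478.5 kN (transverse, base value).
(i) R_nwl + R_nwt = 824.6 kN; (ii) 0.85 R_nwl + 1.5 R_nwt = 1012 kN.
R_n = max = 1012 kN [governs: (ii)]; φR_n = 759 kN.

φR_n ≈ 759 kN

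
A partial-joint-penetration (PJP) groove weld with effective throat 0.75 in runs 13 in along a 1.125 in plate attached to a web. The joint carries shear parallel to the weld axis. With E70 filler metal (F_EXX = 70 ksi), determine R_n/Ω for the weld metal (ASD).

R_n/Ω ≈ 205 kip

Effective throat (given) t_e = 0.75 in.
A_we = 0.75 × 13 = 9.75 in².
F_nw = 0.6 F_EXX = 42 ksi.
R_n/Ω = (42 × 9.75) / 2.0 = 204.8 kip.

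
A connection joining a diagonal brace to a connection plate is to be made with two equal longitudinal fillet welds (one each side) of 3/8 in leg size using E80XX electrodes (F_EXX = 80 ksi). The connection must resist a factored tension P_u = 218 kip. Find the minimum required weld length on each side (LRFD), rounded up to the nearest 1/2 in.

Throat t_e = 0.707 × 0.375 = 0.2651 in.
φr_n = 0.75 × 0.6 × 80 × 0.2651 = 9.544 kip/in.
L_req = P_u / φr_n = 218 / 9.544 = 22.84 in total.
Per side: 22.84 / 2 = 11.42 in.
Round up → use L = 11.5 in on each side.

L = 11.5 in on each side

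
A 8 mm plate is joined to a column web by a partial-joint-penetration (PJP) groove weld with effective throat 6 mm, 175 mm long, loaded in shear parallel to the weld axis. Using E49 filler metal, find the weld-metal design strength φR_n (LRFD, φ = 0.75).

φR_n ≈ 232 kN

E49XX → F_EXX = 490 MPa.
Effective throat (given) t_e = 6 mm.
A_we = 6 × 175 = 1050 mm².
F_nw = 0.6 F_EXX = 294 MPa.
φR_n = 0.75 × 294 × 1050 × 10⁻³ = 231.5 kN.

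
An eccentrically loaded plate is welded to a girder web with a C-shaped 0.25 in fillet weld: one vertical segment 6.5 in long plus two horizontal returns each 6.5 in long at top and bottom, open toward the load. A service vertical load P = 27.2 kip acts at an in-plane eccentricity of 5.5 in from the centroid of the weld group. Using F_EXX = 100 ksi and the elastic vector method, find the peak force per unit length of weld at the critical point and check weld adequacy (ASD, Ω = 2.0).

f_max ≈ 4.41 kip/in; adequate

Total weld length L_w = 19.5 in. Treat welds as unit-width lines.
Centroid: x̄ = 2×6.5×3.25 / 19.5 = 2.167 in from the vertical weld.
Polar moment about centroid: J = I_x + I_y = [6.5³/12 + 2×6.5×3.25²] + [6.5×2.167² + 2(6.5³/12 + 6.5×1.083²)] = 251.7 in³.
Direct shear f_v = P/L_w = 27.2 / 19.5 = 1.395 kip/in (vertical).
Torsion M = P·e = 27.2 × 5.5 = 149.6 kip·in.
Critical point at (x, y) = (4.333, 3.25) from centroid. f_tx = M·y/J = 1.931 kip/in; f_ty = M·x/J = 2.575 kip/in.
Resultant f_max = √[f_tx² + (f_v + f_ty)²] = √[1.931² + (1.395 + 2.575)²] = 4.415 kip/in.
Capacity per unit length: r_n/Ω = (1/2.0) × 0.6 × 100 × (0.707 × 0.25) = 5.302 kip/in.
4.415 ≤ 5.302 → adequate.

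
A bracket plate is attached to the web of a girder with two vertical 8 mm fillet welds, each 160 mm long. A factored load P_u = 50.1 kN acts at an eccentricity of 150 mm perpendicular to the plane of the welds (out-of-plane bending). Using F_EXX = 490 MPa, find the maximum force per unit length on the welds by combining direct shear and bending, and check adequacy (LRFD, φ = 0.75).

L_w = 2 × 160 = 320 mm; section modulus (unit throat) S = 2 × L²/6 = 8533 mm².
Direct shear f_v = P/L_w = 50.1×10³/320 = 156.6 N/mm.
Moment M = P × e = 50.1×10³ × 150 = 7515000 N·mm; bending f_b = M/S = 880.7 N/mm.
f_max = √(f_v² + f_b²) = √(156.6² + 880.7²) = 894.5 N/mm.
φr_n = 0.75 × 0.6 × 490 × (0.707 × 8) = 1247 N/mm → adequate.

f_max ≈ 894 N/mm; adequate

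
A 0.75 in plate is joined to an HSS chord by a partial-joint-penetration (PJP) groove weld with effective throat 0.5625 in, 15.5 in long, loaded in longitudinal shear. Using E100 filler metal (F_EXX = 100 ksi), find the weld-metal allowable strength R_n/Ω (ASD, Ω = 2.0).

R_n/Ω ≈ 262 kip

Effective throat (given) t_e = 0.5625 in.
A_we = 0.5625 × 15.5 = 8.719 in².
F_nw = 0.6 F_EXX = 60 ksi.
R_n/Ω = (60 × 8.719) / 2.0 = 261.6 kip.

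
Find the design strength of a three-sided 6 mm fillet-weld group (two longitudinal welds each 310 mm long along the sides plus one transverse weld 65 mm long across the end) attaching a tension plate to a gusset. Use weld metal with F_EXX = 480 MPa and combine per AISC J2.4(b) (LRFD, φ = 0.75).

t_e = 0.707 × 6 = 4.242 mm.
R_nwl = 0.6 × 480 × 4.242 × 620 × 10⁻³ = 757.5 kN (longitudinal, 2 welds).
R_nwt = 0.6 × 480 × 4.242 × 65 × 10⁻³ = 79.41 kN (transverse, base value).
(i) R_nwl + R_nwt = 836.9 kN; (ii) 0.85 R_nwl + 1.5 R_nwt = 762.9 kN.
R_n = max = 836.9 kN [governs: (i)]; φR_n = 627.6 kN.

φR_n ≈ 628 kN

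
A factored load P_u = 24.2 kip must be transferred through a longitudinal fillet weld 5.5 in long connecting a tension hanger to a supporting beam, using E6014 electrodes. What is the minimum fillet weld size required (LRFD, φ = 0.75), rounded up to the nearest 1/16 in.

w = 1/4 in

E60XX → F_EXX = 60 ksi.
Total weld length L = 5.5 in.
Required throat t_e = P_u / (φ × 0.6 F_EXX × L) = 24.2 / (0.75 × 0.6 × 60 × 5.5) = 0.163 in.
Required leg w = t_e / 0.707 = 0.2305 in → use 1/4 in.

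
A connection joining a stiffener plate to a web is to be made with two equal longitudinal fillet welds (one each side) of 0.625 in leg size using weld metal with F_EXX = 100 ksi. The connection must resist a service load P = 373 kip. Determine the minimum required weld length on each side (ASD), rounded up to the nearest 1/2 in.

L = 14.5 in on each side

Throat t_e = 0.707 × 0.625 = 0.4419 in.
r_n/Ω = (0.6 × 100 × 0.4419) / 2.0 = 13.26 kip/in.
L_req = P / (r_n/Ω) = 373 / 13.26 = 28.14 in total.
Per side: 28.14 / 2 = 14.07 in.
Round up → use L = 14.5 in on each side.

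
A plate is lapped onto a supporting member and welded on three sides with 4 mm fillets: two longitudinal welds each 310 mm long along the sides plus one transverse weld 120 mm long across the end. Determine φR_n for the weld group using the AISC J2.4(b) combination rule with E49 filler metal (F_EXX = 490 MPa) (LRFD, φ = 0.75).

t_e = 0.707 × 4 = 2.828 mm.
R_nwl = 0.6 × 490 × 2.828 × 620 × 10⁻³ = 515.5 kN (longitudinal, 2 welds).
R_nwt = 0.6 × 490 × 2.828 × 120 × 10⁻³ = 99.77 kN (transverse, base value).
(i) R_nwl + R_nwt = 615.3 kN; (ii) 0.85 R_nwl + 1.5 R_nwt = 587.8 kN.
R_n = max = 615.3 kN [governs: (i)]; φR_n = 461.4 kN.

φR_n ≈ 461 kN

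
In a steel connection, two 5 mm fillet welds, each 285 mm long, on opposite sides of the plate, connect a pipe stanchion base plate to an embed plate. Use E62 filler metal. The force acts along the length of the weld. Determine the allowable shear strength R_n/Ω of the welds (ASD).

R_n/Ω ≈ 375 kN

E62XX → F_EXX = 620 MPa.
Effective throat t_e = 0.707 × 5 = 3.535 mm.
Total length L = 570 mm; A_we = 3.535 × 570 = 2015 mm².
F_nw = 0.6 F_EXX = 0.6 × 620 = 372 MPa.
R_n = 372 × 2015 × 10⁻³ = 749.6 kN; R_n/Ω = 749.6/2.0 = 374.8 kN.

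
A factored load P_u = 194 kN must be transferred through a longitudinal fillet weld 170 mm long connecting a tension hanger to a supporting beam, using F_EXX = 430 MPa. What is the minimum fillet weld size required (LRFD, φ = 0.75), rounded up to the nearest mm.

Total weld length L = 170 mm.
Required throat t_e = P_u / (φ × 0.6 F_EXX × L) = 194 / (0.75 × 0.6 × 430 × 170 × 10⁻³) = 5.898 mm.
Required leg w = t_e / 0.707 = 8.342 mm → use 9 mm.

w = 9 mm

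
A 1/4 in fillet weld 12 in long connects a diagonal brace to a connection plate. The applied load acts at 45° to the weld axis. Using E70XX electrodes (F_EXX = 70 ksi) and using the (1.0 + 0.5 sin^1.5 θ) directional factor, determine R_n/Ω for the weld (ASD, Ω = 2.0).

R_n/Ω ≈ 57.8 kips

t_e = 0.707 × 0.25 = 0.1767 in; A_we = 0.1767 × 12 = 2.121 in².
Directional factor: 1.0 + 0.5 sin^1.5(45°) = 1.297.
F_nw = 0.6 × 70 × 1.297 = 54.49 ksi.
R_n/Ω = (54.49 × 2.121) / 2.0 = 57.78 kips.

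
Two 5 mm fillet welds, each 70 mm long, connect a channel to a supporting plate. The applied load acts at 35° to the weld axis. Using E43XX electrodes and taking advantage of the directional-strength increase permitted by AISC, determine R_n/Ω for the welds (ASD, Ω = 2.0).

R_n/Ω ≈ 77.7 kN

E43XX → F_EXX = 430 MPa.
t_e = 0.707 × 5 = 3.535 mm; A_we = 3.535 × 140 = 494.9 mm².
Directional factor: 1.0 + 0.5 sin^1.5(35°) = 1.217.
F_nw = 0.6 × 430 × 1.217 = 314 MPa.
R_n/Ω = (314 × 494.9) / 2.0 × 10⁻³ = 77.71 kN.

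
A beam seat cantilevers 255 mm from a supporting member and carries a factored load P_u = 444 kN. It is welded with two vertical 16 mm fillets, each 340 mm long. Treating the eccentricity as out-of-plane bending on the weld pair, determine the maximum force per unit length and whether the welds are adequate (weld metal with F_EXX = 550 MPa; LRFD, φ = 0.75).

L_w = 2 × 340 = 680 mm; section modulus (unit throat) S = 2 × L²/6 = 38530 mm².
Direct shear f_v = P/L_w = 444×10³/680 = 652.9 N/mm.
Moment M = P × e = 444×10³ × 255 = 113220000 N·mm; bending f_b = M/S = 2938 N/mm.
f_max = √(f_v² + f_b²) = √(652.9² + 2938²) = 3010 N/mm.
φr_n = 0.75 × 0.6 × 550 × (0.707 × 16) = 2800 N/mm → NOT adequate.

f_max ≈ 3010 N/mm; NOT adequate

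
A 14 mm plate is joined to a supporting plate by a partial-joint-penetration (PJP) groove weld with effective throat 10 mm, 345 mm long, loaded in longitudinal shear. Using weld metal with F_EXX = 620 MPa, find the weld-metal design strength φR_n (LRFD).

φR_n ≈ 963 kN

Effective throat (given) t_e = 10 mm.
A_we = 10 × 345 = 3450 mm².
F_nw = 0.6 F_EXX = 372 MPa.
φR_n = 0.75 × 372 × 3450 × 10⁻³ = 962.6 kN.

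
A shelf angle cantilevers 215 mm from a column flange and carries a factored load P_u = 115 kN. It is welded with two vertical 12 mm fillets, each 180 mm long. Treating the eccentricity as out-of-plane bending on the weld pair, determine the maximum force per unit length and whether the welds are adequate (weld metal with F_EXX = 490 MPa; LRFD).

f_max ≈ 2310 N/mm; NOT adequate

L_w = 2 × 180 = 360 mm; section modulus (unit throat) S = 2 × L²/6 = 10800 mm².
Direct shear f_v = P/L_w = 115×10³/360 = 319.4 N/mm.
Moment M = P × e = 115×10³ × 215 = 24725000 N·mm; bending f_b = M/S = 2289 N/mm.
f_max = √(f_v² + f_b²) = √(319.4² + 2289²) = 2312 N/mm.
φr_n = 0.75 × 0.6 × 490 × (0.707 × 12) = 1871 N/mm → NOT adequate.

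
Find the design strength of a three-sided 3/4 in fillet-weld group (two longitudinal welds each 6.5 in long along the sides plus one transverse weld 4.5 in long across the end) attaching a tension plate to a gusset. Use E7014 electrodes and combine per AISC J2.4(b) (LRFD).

φR_n ≈ 297 kips

E70XX → F_EXX = 70 ksi.
t_e = 0.707 × 0.75 = 0.5302 in.
R_nwl = 0.6 × 70 × 0.5302 × 13 = 289.5 kips (longitudinal, 2 welds).
R_nwt = 0.6 × 70 × 0.5302 × 4.5 = 100.2 kips (transverse, base value).
(i) R_nwl + R_nwt = 389.7 kips; (ii) 0.85 R_nwl + 1.5 R_nwt = 396.4 kips.
R_n = max = 396.4 kips [governs: (ii)]; φR_n = 297.3 kips.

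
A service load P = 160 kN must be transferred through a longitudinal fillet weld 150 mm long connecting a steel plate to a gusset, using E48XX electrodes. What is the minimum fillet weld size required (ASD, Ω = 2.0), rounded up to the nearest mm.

E48XX → F_EXX = 480 MPa.
Total weld length L = 150 mm.
Required throat t_e = P × Ω / (0.6 F_EXX × L) = 160 × 2.0 / (0.6 × 480 × 150 × 10⁻³) = 7.407 mm.
Required leg w = t_e / 0.707 = 10.48 mm → use 11 mm.

w = 11 mm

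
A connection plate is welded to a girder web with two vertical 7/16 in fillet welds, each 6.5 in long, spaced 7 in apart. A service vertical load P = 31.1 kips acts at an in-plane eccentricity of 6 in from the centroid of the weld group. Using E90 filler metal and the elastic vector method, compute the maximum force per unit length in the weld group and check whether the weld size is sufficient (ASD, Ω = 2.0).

E90XX → F_EXX = 90 ksi.
Total weld length L_w = 13 in. Treat welds as unit-width lines.
Polar moment about centroid: J = 2[d³/12 + d(b/2)²] = 2[6.5³/12 + 6.5×3.5²] = 205 in³.
Direct shear f_v = P/L_w = 31.1 / 13 = 2.392 kip/in (vertical).
Torsion M = P·e = 31.1 × 6 = 186.6 kip·in.
Critical point at (x, y) = (3.5, 3.25) from centroid. f_tx = M·y/J = 2.958 kip/in; f_ty = M·x/J = 3.186 kip/in.
Resultant f_max = √[f_tx² + (f_v + f_ty)²] = √[2.958² + (2.392 + 3.186)²] = 6.314 kip/in.
Capacity per unit length: r_n/Ω = (1/2.0) × 0.6 × 90 × (0.707 × 0.4375) = 8.351 kip/in.
6.314 ≤ 8.351 → adequate.

f_max ≈ 6.31 kip/in; adequate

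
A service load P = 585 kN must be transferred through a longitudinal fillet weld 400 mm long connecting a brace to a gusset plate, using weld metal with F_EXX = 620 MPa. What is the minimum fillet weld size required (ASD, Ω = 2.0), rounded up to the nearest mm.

w = 12 mm

Total weld length L = 400 mm.
Required throat t_e = P × Ω / (0.6 F_EXX × L) = 585 × 2.0 / (0.6 × 620 × 400 × 10⁻³) = 7.863 mm.
Required leg w = t_e / 0.707 = 11.12 mm → use 12 mm.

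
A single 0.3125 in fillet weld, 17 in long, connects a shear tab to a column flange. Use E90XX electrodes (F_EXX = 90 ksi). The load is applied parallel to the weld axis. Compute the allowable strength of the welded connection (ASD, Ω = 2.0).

Effective throat t_e = 0.707 × 0.3125 = 0.2209 in.
Total length L = 17 in; A_we = 0.2209 × 17 = 3.756 in².
F_nw = 0.6 F_EXX = 0.6 × 90 = 54 ksi.
R_n = 54 × 3.756 = 202.8 kips; R_n/Ω = 202.8/2.0 = 101.4 kips.

R_n/Ω ≈ 101 kips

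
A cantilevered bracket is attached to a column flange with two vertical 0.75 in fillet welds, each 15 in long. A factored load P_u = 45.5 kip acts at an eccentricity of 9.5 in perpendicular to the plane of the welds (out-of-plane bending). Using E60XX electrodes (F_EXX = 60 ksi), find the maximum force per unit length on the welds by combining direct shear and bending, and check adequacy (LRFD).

L_w = 2 × 15 = 30 in; section modulus (unit throat) S = 2 × L²/6 = 75 in².
Direct shear f_v = P/L_w = 45.5/30 = 1.517 kip/in.
Moment M = P × e = 45.5 × 9.5 = 432.25 kip·in; bending f_b = M/S = 5.763 kip/in.
f_max = √(f_v² + f_b²) = √(1.517² + 5.763²) = 5.96 kip/in.
φr_n = 0.75 × 0.6 × 60 × (0.707 × 0.75) = 14.32 kip/in → adequate.

f_max ≈ 5.96 kip/in; adequate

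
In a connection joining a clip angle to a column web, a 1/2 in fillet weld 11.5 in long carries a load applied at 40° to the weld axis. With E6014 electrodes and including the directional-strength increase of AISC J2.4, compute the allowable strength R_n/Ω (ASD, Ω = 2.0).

E60XX → F_EXX = 60 ksi.
t_e = 0.707 × 0.5 = 0.3535 in; A_we = 0.3535 × 11.5 = 4.065 in².
Directional factor: 1.0 + 0.5 sin^1.5(40°) = 1.258.
F_nw = 0.6 × 60 × 1.258 = 45.28 ksi.
R_n/Ω = (45.28 × 4.065) / 2.0 = 92.03 kips.

R_n/Ω ≈ 92 kips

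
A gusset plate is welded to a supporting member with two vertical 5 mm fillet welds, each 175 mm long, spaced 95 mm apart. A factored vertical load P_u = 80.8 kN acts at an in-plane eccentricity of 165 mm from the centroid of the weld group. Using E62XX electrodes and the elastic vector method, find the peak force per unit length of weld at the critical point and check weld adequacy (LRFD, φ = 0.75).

E62XX → F_EXX = 620 MPa.
Total weld length L_w = 350 mm. Treat welds as unit-width lines.
Polar moment about centroid: J = 2[d³/12 + d(b/2)²] = 2[175³/12 + 175×47.5²] = 1683000 mm³.
Direct shear f_v = P/L_w = 80.8×10³ / 350 = 230.9 N/mm (vertical).
Torsion M = P·e = 80.8×10³ × 165 = 13332000 N·mm.
Critical point at (x, y) = (47.5, 87.5) from centroid. f_tx = M·y/J = 693.2 N/mm; f_ty = M·x/J = 376.3 N/mm.
Resultant f_max = √[f_tx² + (f_v + f_ty)²] = √[693.2² + (230.9 + 376.3)²] = 921.5 N/mm.
Capacity per unit length: φr_n = 0.75 × 0.6 × 620 × (0.707 × 5) = 986.3 N/mm.
921.5 ≤ 986.3 → adequate.

f_max ≈ 921 N/mm; adequate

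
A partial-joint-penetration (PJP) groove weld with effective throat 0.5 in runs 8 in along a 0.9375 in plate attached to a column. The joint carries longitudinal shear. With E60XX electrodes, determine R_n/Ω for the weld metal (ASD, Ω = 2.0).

E60XX → F_EXX = 60 ksi.
Effective throat (given) t_e = 0.5 in.
A_we = 0.5 × 8 = 4 in².
F_nw = 0.6 F_EXX = 36 ksi.
R_n/Ω = (36 × 4) / 2.0 = 72 kip.

R_n/Ω ≈ 72 kip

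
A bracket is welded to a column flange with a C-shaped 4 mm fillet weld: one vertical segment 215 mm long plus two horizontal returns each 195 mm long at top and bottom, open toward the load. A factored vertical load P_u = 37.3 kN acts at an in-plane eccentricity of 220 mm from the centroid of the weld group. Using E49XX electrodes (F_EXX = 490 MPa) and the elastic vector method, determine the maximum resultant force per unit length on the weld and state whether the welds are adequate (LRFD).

Total weld length L_w = 605 mm. Treat welds as unit-width lines.
Centroid: x̄ = 2×195×97.5 / 605 = 62.85 mm from the vertical weld.
Polar moment about centroid: J = I_x + I_y = [215³/12 + 2×195×107.5²] + [215×62.85² + 2(195³/12 + 195×34.65²)] = 7888000 mm³.
Direct shear f_v = P/L_w = 37.3×10³ / 605 = 61.65 N/mm (vertical).
Torsion M = P·e = 37.3×10³ × 220 = 8206000 N·mm.
Critical point at (x, y) = (132.1, 107.5) from centroid. f_tx = M·y/J = 111.8 N/mm; f_ty = M·x/J = 137.5 N/mm.
Resultant f_max = √[f_tx² + (f_v + f_ty)²] = √[111.8² + (61.65 + 137.5)²] = 228.4 N/mm.
Capacity per unit length: φr_n = 0.75 × 0.6 × 490 × (0.707 × 4) = 623.6 N/mm.
228.4 ≤ 623.6 → adequate.

f_max ≈ 228 N/mm; adequate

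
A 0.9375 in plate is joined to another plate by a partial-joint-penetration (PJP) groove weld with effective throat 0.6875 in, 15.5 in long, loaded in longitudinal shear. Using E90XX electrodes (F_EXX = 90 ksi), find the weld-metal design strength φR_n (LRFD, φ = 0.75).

Effective throat (given) t_e = 0.6875 in.
A_we = 0.6875 × 15.5 = 10.66 in².
F_nw = 0.6 F_EXX = 54 ksi.
φR_n = 0.75 × 54 × 10.66 = 431.6 kips.

φR_n ≈ 432 kips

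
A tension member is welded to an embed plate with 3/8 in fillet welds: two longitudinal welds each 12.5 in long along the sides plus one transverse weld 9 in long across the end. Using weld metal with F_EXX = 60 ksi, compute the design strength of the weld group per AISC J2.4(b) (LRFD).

φR_n ≈ 249 kip

t_e = 0.707 × 0.375 = 0.2651 in.
R_nwl = 0.6 × 60 × 0.2651 × 25 = 238.6 kip (longitudinal, 2 welds).
R_nwt = 0.6 × 60 × 0.2651 × 9 = 85.9 kip (transverse, base value).
(i) R_nwl + R_nwt = 324.5 kip; (ii) 0.85 R_nwl + 1.5 R_nwt = 331.7 kip.
R_n = max = 331.7 kip [governs: (ii)]; φR_n = 248.8 kip.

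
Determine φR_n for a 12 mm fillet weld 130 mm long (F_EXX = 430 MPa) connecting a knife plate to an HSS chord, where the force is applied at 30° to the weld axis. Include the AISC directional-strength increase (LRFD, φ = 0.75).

t_e = 0.707 × 12 = 8.484 mm; A_we = 8.484 × 130 = 1103 mm².
Directional factor: 1.0 + 0.5 sin^1.5(30°) = 1.177.
F_nw = 0.6 × 430 × 1.177 = 303.6 MPa.
φR_n = 0.75 × 303.6 × 1103 × 10⁻³ = 251.1 kN.

φR_n ≈ 251 kN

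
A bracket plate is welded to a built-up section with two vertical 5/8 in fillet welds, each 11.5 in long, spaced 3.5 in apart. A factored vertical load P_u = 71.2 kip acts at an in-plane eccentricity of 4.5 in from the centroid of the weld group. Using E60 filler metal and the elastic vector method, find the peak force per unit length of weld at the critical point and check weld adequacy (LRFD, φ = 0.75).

E60XX → F_EXX = 60 ksi.
Total weld length L_w = 23 in. Treat welds as unit-width lines.
Polar moment about centroid: J = 2[d³/12 + d(b/2)²] = 2[11.5³/12 + 11.5×1.75²] = 323.9 in³.
Direct shear f_v = P/L_w = 71.2 / 23 = 3.096 kip/in (vertical).
Torsion M = P·e = 71.2 × 4.5 = 320.4 kip·in.
Critical point at (x, y) = (1.75, 5.75) from centroid. f_tx = M·y/J = 5.688 kip/in; f_ty = M·x/J = 1.731 kip/in.
Resultant f_max = √[f_tx² + (f_v + f_ty)²] = √[5.688² + (3.096 + 1.731)²] = 7.46 kip/in.
Capacity per unit length: φr_n = 0.75 × 0.6 × 60 × (0.707 × 0.625) = 11.93 kip/in.
7.46 ≤ 11.93 → adequate.

f_max ≈ 7.46 kip/in; adequate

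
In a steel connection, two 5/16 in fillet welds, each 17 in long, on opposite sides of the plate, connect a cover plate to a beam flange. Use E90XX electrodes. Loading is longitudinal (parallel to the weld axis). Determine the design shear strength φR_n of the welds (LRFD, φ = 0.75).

E90XX → F_EXX = 90 ksi.
Effective throat t_e = 0.707 × 0.3125 = 0.2209 in.
Total length L = 34 in; A_we = 0.2209 × 34 = 7.512 in².
F_nw = 0.6 F_EXX = 0.6 × 90 = 54 ksi.
φR_n = 0.75 × 54 × 7.512 = 304.2 kips.

φR_n ≈ 304 kips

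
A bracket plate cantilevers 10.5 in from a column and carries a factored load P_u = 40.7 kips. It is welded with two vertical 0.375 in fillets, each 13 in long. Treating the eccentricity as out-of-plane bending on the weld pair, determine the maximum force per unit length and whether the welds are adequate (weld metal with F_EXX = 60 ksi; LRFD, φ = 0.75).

f_max ≈ 7.75 kip/in; NOT adequate

L_w = 2 × 13 = 26 in; section modulus (unit throat) S = 2 × L²/6 = 56.33 in².
Direct shear f_v = P/L_w = 40.7/26 = 1.565 kip/in.
Moment M = P × e = 40.7 × 10.5 = 427.35 kip·in; bending f_b = M/S = 7.586 kip/in.
f_max = √(f_v² + f_b²) = √(1.565² + 7.586²) = 7.746 kip/in.
φr_n = 0.75 × 0.6 × 60 × (0.707 × 0.375) = 7.158 kip/in → NOT adequate.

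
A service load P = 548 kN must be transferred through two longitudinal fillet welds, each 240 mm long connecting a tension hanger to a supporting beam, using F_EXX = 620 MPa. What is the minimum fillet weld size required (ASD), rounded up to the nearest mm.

Total weld length L = 480 mm.
Required throat t_e = P × Ω / (0.6 F_EXX × L) = 548 × 2.0 / (0.6 × 620 × 480 × 10⁻³) = 6.138 mm.
Required leg w = t_e / 0.707 = 8.682 mm → use 9 mm.

w = 9 mm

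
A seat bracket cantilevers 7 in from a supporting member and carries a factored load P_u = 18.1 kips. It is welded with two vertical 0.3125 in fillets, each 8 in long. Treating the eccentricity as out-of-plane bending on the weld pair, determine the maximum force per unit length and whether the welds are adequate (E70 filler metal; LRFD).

f_max ≈ 6.05 kip/in; adequate

E70XX → F_EXX = 70 ksi.
L_w = 2 × 8 = 16 in; section modulus (unit throat) S = 2 × L²/6 = 21.33 in².
Direct shear f_v = P/L_w = 18.1/16 = 1.131 kip/in.
Moment M = P × e = 18.1 × 7 = 126.7 kip·in; bending f_b = M/S = 5.939 kip/in.
f_max = √(f_v² + f_b²) = √(1.131² + 5.939²) = 6.046 kip/in.
φr_n = 0.75 × 0.6 × 70 × (0.707 × 0.3125) = 6.96 kip/in → adequate.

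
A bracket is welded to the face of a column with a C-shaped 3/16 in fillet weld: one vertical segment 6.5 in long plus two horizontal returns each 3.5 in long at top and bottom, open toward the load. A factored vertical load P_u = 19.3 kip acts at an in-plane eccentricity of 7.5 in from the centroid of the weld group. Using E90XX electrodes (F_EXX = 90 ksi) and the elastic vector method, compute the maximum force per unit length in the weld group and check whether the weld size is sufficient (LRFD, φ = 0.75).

f_max ≈ 6.26 kip/in; NOT adequate

Total weld length L_w = 13.5 in. Treat welds as unit-width lines.
Centroid: x̄ = 2×3.5×1.75 / 13.5 = 0.9074 in from the vertical weld.
Polar moment about centroid: J = I_x + I_y = [6.5³/12 + 2×3.5×3.25²] + [6.5×0.9074² + 2(3.5³/12 + 3.5×0.8426²)] = 114.3 in³.
Direct shear f_v = P/L_w = 19.3 / 13.5 = 1.43 kip/in (vertical).
Torsion M = P·e = 19.3 × 7.5 = 144.75 kip·in.
Critical point at (x, y) = (2.593, 3.25) from centroid. f_tx = M·y/J = 4.116 kip/in; f_ty = M·x/J = 3.284 kip/in.
Resultant f_max = √[f_tx² + (f_v + f_ty)²] = √[4.116² + (1.43 + 3.284)²] = 6.258 kip/in.
Capacity per unit length: φr_n = 0.75 × 0.6 × 90 × (0.707 × 0.1875) = 5.369 kip/in.
6.258 > 5.369 → NOT adequate.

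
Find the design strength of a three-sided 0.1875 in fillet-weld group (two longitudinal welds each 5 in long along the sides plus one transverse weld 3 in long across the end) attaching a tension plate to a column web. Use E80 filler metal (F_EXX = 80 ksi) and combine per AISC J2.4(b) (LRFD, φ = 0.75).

φR_n ≈ 62 kip

t_e = 0.707 × 0.1875 = 0.1326 in.
R_nwl = 0.6 × 80 × 0.1326 × 10 = 63.63 kip (longitudinal, 2 welds).
R_nwt = 0.6 × 80 × 0.1326 × 3 = 19.09 kip (transverse, base value).
(i) R_nwl + R_nwt = 82.72 kip; (ii) 0.85 R_nwl + 1.5 R_nwt = 82.72 kip.
R_n = max = 82.72 kip [governs: (ii)]; φR_n = 62.04 kip.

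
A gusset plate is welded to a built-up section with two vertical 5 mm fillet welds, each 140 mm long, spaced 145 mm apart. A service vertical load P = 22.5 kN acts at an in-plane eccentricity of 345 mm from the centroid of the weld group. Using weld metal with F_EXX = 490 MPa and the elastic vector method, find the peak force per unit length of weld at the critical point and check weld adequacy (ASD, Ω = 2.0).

f_max ≈ 467 N/mm; adequate

Total weld length L_w = 280 mm. Treat welds as unit-width lines.
Polar moment about centroid: J = 2[d³/12 + d(b/2)²] = 2[140³/12 + 140×72.5²] = 1929000 mm³.
Direct shear f_v = P/L_w = 22.5×10³ / 280 = 80.36 N/mm (vertical).
Torsion M = P·e = 22.5×10³ × 345 = 7762500 N·mm.
Critical point at (x, y) = (72.5, 70) from centroid. f_tx = M·y/J = 281.7 N/mm; f_ty = M·x/J = 291.7 N/mm.
Resultant f_max = √[f_tx² + (f_v + f_ty)²] = √[281.7² + (80.36 + 291.7)²] = 466.7 N/mm.
Capacity per unit length: r_n/Ω = (1/2.0) × 0.6 × 490 × (0.707 × 5) = 519.6 N/mm.
466.7 ≤ 519.6 → adequate.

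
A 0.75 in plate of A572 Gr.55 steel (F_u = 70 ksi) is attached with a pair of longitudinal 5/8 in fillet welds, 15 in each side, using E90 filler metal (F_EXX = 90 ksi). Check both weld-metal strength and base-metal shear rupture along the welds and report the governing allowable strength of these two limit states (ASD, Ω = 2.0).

t_e = 0.707 × 0.625 = 0.4419 in; L = 30 in.
Weld metal: R_n/Ω = (1/2.0) × 0.6 × 90 × 0.4419 × 30 = 357.9 kip.
Base metal (shear rupture): R_n/Ω = (1/2.0) × 0.6 × 70 × 0.75 × 30 = 472.5 kip.
Governing: weld metal.

R_n/Ω ≈ 358 kip (weld metal governs)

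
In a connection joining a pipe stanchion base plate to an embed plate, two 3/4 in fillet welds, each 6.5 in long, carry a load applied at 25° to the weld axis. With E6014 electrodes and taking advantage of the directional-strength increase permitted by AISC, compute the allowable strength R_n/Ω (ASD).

R_n/Ω ≈ 141 kips

E60XX → F_EXX = 60 ksi.
t_e = 0.707 × 0.75 = 0.5302 in; A_we = 0.5302 × 13 = 6.893 in².
Directional factor: 1.0 + 0.5 sin^1.5(25°) = 1.137.
F_nw = 0.6 × 60 × 1.137 = 40.95 ksi.
R_n/Ω = (40.95 × 6.893) / 2.0 = 141.1 kips.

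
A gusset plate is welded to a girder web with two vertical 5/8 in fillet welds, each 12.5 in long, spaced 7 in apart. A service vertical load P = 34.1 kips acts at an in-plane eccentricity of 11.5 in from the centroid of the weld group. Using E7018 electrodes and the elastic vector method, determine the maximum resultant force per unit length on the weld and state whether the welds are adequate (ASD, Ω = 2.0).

f_max ≈ 5.25 kip/in; adequate

E70XX → F_EXX = 70 ksi.
Total weld length L_w = 25 in. Treat welds as unit-width lines.
Polar moment about centroid: J = 2[d³/12 + d(b/2)²] = 2[12.5³/12 + 12.5×3.5²] = 631.8 in³.
Direct shear f_v = P/L_w = 34.1 / 25 = 1.364 kip/in (vertical).
Torsion M = P·e = 34.1 × 11.5 = 392.15 kip·in.
Critical point at (x, y) = (3.5, 6.25) from centroid. f_tx = M·y/J = 3.879 kip/in; f_ty = M·x/J = 2.173 kip/in.
Resultant f_max = √[f_tx² + (f_v + f_ty)²] = √[3.879² + (1.364 + 2.173)²] = 5.249 kip/in.
Capacity per unit length: r_n/Ω = (1/2.0) × 0.6 × 70 × (0.707 × 0.625) = 9.279 kip/in.
5.249 ≤ 9.279 → adequate.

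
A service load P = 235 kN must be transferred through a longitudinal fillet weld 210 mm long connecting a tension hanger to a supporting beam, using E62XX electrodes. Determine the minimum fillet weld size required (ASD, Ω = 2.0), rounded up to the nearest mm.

E62XX → F_EXX = 620 MPa.
Total weld length L = 210 mm.
Required throat t_e = P × Ω / (0.6 F_EXX × L) = 235 × 2.0 / (0.6 × 620 × 210 × 10⁻³) = 6.016 mm.
Required leg w = t_e / 0.707 = 8.51 mm → use 9 mm.

w = 9 mm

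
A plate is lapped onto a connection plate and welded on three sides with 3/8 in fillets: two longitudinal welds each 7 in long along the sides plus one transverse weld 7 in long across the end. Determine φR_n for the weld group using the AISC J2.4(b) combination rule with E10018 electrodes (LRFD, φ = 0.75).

E100XX → F_EXX = 100 ksi.
t_e = 0.707 × 0.375 = 0.2651 in.
R_nwl = 0.6 × 100 × 0.2651 × 14 = 222.7 kip (longitudinal, 2 welds).
R_nwt = 0.6 × 100 × 0.2651 × 7 = 111.4 kip (transverse, base value).
(i) R_nwl + R_nwt = 334.1 kip; (ii) 0.85 R_nwl + 1.5 R_nwt = 356.3 kip.
R_n = max = 356.3 kip [governs: (ii)]; φR_n = 267.2 kip.

φR_n ≈ 267 kip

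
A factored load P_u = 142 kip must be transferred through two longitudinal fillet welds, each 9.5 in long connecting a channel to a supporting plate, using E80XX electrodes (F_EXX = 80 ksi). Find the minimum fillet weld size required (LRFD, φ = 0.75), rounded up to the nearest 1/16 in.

Total weld length L = 19 in.
Required throat t_e = P_u / (φ × 0.6 F_EXX × L) = 142 / (0.75 × 0.6 × 80 × 19) = 0.2076 in.
Required leg w = t_e / 0.707 = 0.2936 in → use 5/16 in.

w = 5/16 in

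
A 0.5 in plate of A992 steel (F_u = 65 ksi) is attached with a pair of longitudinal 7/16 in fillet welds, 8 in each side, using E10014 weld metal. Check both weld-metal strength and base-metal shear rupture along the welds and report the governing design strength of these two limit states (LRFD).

φR_n ≈ 223 kips (weld metal governs)

E100XX → F_EXX = 100 ksi.
t_e = 0.707 × 0.4375 = 0.3093 in; L = 16 in.
Weld metal: φR_n = 0.75 × 0.6 × 100 × 0.3093 × 16 = 222.7 kips.
Base metal (shear rupture): φR_n = 0.75 × 0.6 × 65 × 0.5 × 16 = 234 kips.
Governing: weld metal.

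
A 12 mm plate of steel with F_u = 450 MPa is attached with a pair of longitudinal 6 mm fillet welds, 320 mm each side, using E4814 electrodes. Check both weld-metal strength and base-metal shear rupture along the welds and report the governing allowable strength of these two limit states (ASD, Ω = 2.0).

R_n/Ω ≈ 391 kN (weld metal governs)

E48XX → F_EXX = 480 MPa.
t_e = 0.707 × 6 = 4.242 mm; L = 640 mm.
Weld metal: R_n/Ω = (1/2.0) × 0.6 × 480 × 4.242 × 640 × 10⁻³ = 390.9 kN.
Base metal (shear rupture): R_n/Ω = (1/2.0) × 0.6 × 450 × 12 × 640 × 10⁻³ = 1037 kN.
Governing: weld metal.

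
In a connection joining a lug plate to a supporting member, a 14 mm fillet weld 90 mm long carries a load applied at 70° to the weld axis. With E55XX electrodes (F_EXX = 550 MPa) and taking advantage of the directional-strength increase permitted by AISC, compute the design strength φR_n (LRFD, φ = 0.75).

φR_n ≈ 321 kN

t_e = 0.707 × 14 = 9.898 mm; A_we = 9.898 × 90 = 890.8 mm².
Directional factor: 1.0 + 0.5 sin^1.5(70°) = 1.455.
F_nw = 0.6 × 550 × 1.455 = 480.3 MPa.
φR_n = 0.75 × 480.3 × 890.8 × 10⁻³ = 320.9 kN.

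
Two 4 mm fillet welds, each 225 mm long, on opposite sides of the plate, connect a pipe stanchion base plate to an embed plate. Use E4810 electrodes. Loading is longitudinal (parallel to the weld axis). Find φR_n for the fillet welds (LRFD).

E48XX → F_EXX = 480 MPa.
Effective throat t_e = 0.707 × 4 = 2.828 mm.
Total length L = 450 mm; A_we = 2.828 × 450 = 1273 mm².
F_nw = 0.6 F_EXX = 0.6 × 480 = 288 MPa.
φR_n = 0.75 × 288 × 1273 × 10⁻³ = 274.9 kN.

φR_n ≈ 275 kN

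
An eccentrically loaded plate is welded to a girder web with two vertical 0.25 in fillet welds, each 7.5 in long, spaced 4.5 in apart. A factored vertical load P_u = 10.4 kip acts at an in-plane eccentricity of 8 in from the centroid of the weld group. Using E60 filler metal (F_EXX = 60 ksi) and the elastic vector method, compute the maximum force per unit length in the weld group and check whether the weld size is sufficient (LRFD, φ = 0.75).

f_max ≈ 2.91 kip/in; adequate

Total weld length L_w = 15 in. Treat welds as unit-width lines.
Polar moment about centroid: J = 2[d³/12 + d(b/2)²] = 2[7.5³/12 + 7.5×2.25²] = 146.2 in³.
Direct shear f_v = P/L_w = 10.4 / 15 = 0.6933 kip/in (vertical).
Torsion M = P·e = 10.4 × 8 = 83.2 kip·in.
Critical point at (x, y) = (2.25, 3.75) from centroid. f_tx = M·y/J = 2.133 kip/in; f_ty = M·x/J = 1.28 kip/in.
Resultant f_max = √[f_tx² + (f_v + f_ty)²] = √[2.133² + (0.6933 + 1.28)²] = 2.906 kip/in.
Capacity per unit length: φr_n = 0.75 × 0.6 × 60 × (0.707 × 0.25) = 4.772 kip/in.
2.906 ≤ 4.772 → adequate.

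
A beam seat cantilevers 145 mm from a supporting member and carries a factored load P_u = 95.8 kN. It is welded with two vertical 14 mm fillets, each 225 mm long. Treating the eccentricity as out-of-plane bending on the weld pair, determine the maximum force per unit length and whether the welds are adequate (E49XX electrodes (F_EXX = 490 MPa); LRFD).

L_w = 2 × 225 = 450 mm; section modulus (unit throat) S = 2 × L²/6 = 16880 mm².
Direct shear f_v = P/L_w = 95.8×10³/450 = 212.9 N/mm.
Moment M = P × e = 95.8×10³ × 145 = 13891000 N·mm; bending f_b = M/S = 823.2 N/mm.
f_max = √(f_v² + f_b²) = √(212.9² + 823.2²) = 850.3 N/mm.
φr_n = 0.75 × 0.6 × 490 × (0.707 × 14) = 2183 N/mm → adequate.

f_max ≈ 850 N/mm; adequate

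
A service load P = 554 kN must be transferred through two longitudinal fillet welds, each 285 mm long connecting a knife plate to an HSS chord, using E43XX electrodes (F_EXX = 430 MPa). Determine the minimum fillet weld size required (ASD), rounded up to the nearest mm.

Total weld length L = 570 mm.
Required throat t_e = P × Ω / (0.6 F_EXX × L) = 554 × 2.0 / (0.6 × 430 × 570 × 10⁻³) = 7.534 mm.
Required leg w = t_e / 0.707 = 10.66 mm → use 11 mm.

w = 11 mm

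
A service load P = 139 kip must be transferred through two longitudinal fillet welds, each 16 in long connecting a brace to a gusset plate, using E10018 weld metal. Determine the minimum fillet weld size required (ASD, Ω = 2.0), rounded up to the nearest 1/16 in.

w = 1/4 in

E100XX → F_EXX = 100 ksi.
Total weld length L = 32 in.
Required throat t_e = P × Ω / (0.6 F_EXX × L) = 139 × 2.0 / (0.6 × 100 × 32) = 0.1448 in.
Required leg w = t_e / 0.707 = 0.2048 in → use 1/4 in.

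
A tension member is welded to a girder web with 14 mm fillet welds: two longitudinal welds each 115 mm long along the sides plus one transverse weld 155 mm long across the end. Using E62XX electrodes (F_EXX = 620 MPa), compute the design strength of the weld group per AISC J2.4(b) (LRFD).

t_e = 0.707 × 14 = 9.898 mm.
R_nwl = 0.6 × 620 × 9.898 × 230 × 10⁻³ = 846.9 kN (longitudinal, 2 welds).
R_nwt = 0.6 × 620 × 9.898 × 155 × 10⁻³ = 570.7 kN (transverse, base value).
(i) R_nwl + R_nwt = 1418 kN; (ii) 0.85 R_nwl + 1.5 R_nwt = 1576 kN.
R_n = max = 1576 kN [governs: (ii)]; φR_n = 1182 kN.

φR_n ≈ 1180 kN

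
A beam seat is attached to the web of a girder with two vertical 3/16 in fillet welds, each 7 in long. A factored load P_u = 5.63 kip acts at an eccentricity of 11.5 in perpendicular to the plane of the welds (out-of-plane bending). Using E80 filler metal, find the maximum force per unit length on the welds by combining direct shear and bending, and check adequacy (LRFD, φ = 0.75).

f_max ≈ 3.98 kip/in; adequate

E80XX → F_EXX = 80 ksi.
L_w = 2 × 7 = 14 in; section modulus (unit throat) S = 2 × L²/6 = 16.33 in².
Direct shear f_v = P/L_w = 5.63/14 = 0.4021 kip/in.
Moment M = P × e = 5.63 × 11.5 = 64.745 kip·in; bending f_b = M/S = 3.964 kip/in.
f_max = √(f_v² + f_b²) = √(0.4021² + 3.964²) = 3.984 kip/in.
φr_n = 0.75 × 0.6 × 80 × (0.707 × 0.1875) = 4.772 kip/in → adequate.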